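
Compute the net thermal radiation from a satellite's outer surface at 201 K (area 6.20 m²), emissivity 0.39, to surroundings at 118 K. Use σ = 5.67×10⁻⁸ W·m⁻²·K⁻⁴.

Q ≈ 197 W

Q = εσA(T⁴ − T_s⁴). T⁴ − T_s⁴ = (201)⁴ − (118)⁴ = 1.63×10^9 − 1.94×10^8 = 1.44×10^9 K⁴.
Q = 0.39 × 5.67×10⁻⁸ × 6.20 × 1.44×10^9 = 197 W.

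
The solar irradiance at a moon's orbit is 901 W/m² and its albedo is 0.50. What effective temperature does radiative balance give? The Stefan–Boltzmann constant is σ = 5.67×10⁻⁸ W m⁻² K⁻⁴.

T ≈ 211 K

Power absorbed = (1−a)S·πR²; power emitted = 4πR²σT⁴. Equating and cancelling πR²:
T = ((1−a)S / 4σ)^(1/4) = (450 / (4 × 5.67×10⁻⁸))^(1/4) = (1.99×10^9)^(1/4).
T = 211 K.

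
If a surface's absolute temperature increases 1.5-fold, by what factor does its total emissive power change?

P ∝ T⁴, so the power scales as (1.5)⁴ = 5.06.

factor ≈ 5.06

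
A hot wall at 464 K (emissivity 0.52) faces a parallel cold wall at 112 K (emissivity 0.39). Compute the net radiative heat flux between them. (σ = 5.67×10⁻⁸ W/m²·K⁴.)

For two large parallel gray plates, q = σ(T₁⁴ − T₂⁴) / (1/ε₁ + 1/ε₂ − 1).
1/ε₁ + 1/ε₂ − 1 = 1/0.52 + 1/0.39 − 1 = 3.487.
T₁⁴ − T₂⁴ = 4.64×10^10 − 1.57×10^8 = 4.62×10^10 K⁴.
q = 5.67×10⁻⁸ × 4.62×10^10 / 3.487 = 751 W/m².

q ≈ 751 W/m²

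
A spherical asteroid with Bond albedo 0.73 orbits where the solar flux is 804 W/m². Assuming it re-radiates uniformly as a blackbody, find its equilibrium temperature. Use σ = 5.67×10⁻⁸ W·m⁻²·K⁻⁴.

Power absorbed = (1−a)S·πR²; power emitted = 4πR²σT⁴. Equating and cancelling πR²:
T = ((1−a)S / 4σ)^(1/4) = (217 / (4 × 5.67×10⁻⁸))^(1/4) = (9.57×10^8)^(1/4).
T = 176 K.

T ≈ 176 K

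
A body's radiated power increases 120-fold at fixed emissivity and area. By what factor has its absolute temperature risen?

factor ≈ 3.31

P ∝ T⁴ ⇒ T ∝ P^(1/4), so T scales by (120)^(1/4) = 3.31.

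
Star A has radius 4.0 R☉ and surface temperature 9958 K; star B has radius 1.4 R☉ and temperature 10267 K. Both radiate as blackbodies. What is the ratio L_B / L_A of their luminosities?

L_B/L_A ≈ 0.138

L = 4πR²σT⁴ ∝ R²T⁴, so L_B/L_A = (1.4/4.0)² × (10267/9958)⁴ = 0.122 × 1.13 = 0.138.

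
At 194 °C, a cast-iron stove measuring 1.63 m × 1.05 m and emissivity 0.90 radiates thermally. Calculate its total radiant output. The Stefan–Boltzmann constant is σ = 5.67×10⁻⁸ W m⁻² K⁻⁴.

P ≈ 4150 W

A = 1.63 × 1.05 = 1.71 m².
194 °C = 467 K.
Stefan–Boltzmann: P = εσAT⁴ = 0.90 × 5.67×10⁻⁸ × 1.71 × (467)⁴ = 0.90 × 5.67×10⁻⁸ × 1.71 × 4.76×10^10.
P = 4150 W.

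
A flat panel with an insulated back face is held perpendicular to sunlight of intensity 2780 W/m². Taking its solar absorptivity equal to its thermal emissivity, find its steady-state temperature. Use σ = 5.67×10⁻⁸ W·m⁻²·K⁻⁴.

T ≈ 471 K

Absorbed flux αS = emitted flux εσT⁴ (one radiating face); with α = ε, T = (S/σ)^(1/4).
T = (2780 / 5.67×10⁻⁸)^(1/4) = (4.90×10^10)^(1/4).
T = 471 K.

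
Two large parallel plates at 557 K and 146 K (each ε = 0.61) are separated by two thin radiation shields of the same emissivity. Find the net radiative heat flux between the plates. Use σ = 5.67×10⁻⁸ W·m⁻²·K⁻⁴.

Each of the 3 gaps contributes resistance (2/ε − 1) = 2/0.61 − 1 = 2.279; total = 6.836.
q = σ(T₁⁴ − T₂⁴) / 6.836 = 5.67×10⁻⁸ × 9.58×10^10 / 6.836 = 795 W/m².

q ≈ 795 W/m²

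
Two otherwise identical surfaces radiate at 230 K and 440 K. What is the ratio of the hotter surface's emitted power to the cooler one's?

ratio ≈ 13.4

P ∝ T⁴, so the ratio is (440/230)⁴ = (1.913)⁴ = 13.4.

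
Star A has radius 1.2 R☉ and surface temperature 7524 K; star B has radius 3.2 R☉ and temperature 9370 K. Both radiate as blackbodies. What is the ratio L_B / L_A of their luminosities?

L = 4πR²σT⁴ ∝ R²T⁴, so L_B/L_A = (3.2/1.2)² × (9370/7524)⁴ = 7.11 × 2.41 = 17.1.

L_B/L_A ≈ 17.1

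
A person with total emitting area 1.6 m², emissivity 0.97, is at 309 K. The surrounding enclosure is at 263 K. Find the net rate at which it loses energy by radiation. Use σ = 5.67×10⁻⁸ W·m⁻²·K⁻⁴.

Q ≈ 381 W

Q = εσA(T⁴ − T_s⁴). T⁴ − T_s⁴ = (309)⁴ − (263)⁴ = 9.12×10^9 − 4.78×10^9 = 4.33×10^9 K⁴.
Q = 0.97 × 5.67×10⁻⁸ × 1.60 × 4.33×10^9 = 381 W.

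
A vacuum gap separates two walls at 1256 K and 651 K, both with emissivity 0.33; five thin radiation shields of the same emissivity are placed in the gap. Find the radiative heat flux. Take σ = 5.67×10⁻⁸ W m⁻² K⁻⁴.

Each of the 6 gaps contributes resistance (2/ε − 1) = 2/0.33 − 1 = 5.061; total = 30.36.
q = σ(T₁⁴ − T₂⁴) / 30.36 = 5.67×10⁻⁸ × 2.31×10^12 / 30.36 = 4310 W/m².

q ≈ 4310 W/m²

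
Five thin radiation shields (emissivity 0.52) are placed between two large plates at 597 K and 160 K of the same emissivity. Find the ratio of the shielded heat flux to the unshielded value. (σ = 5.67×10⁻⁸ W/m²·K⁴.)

With N identical shields there are N+1 = 6 gaps in series, each with the same radiative resistance, so the flux falls to 1/(N+1) of its unshielded value.

ratio ≈ 0.167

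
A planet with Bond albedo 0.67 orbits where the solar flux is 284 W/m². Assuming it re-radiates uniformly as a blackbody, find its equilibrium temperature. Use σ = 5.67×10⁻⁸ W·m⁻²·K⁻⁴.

Power absorbed = (1−a)S·πR²; power emitted = 4πR²σT⁴. Equating and cancelling πR²:
T = ((1−a)S / 4σ)^(1/4) = (93.7 / (4 × 5.67×10⁻⁸))^(1/4) = (4.13×10^8)^(1/4).
T = 143 K.

T ≈ 143 K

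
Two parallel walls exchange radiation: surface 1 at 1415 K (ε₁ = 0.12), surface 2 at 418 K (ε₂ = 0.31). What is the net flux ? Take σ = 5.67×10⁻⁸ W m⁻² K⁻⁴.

For two large parallel gray plates, q = σ(T₁⁴ − T₂⁴) / (1/ε₁ + 1/ε₂ − 1).
1/ε₁ + 1/ε₂ − 1 = 1/0.12 + 1/0.31 − 1 = 10.56.
T₁⁴ − T₂⁴ = 4.01×10^12 − 3.05×10^10 = 3.98×10^12 K⁴.
q = 5.67×10⁻⁸ × 3.98×10^12 / 10.56 = 21400 W/m².

q ≈ 21400 W/m²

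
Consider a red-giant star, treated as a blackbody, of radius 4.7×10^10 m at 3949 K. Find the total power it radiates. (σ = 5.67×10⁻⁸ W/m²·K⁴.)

P ≈ 3.83×10^29 W

A = 4πr² = 4π × (4.7×10^10)² = 2.78×10^22 m².
P = σAT⁴ = 5.67×10⁻⁸ × 2.78×10^22 × (3949)⁴ = 5.67×10⁻⁸ × 2.78×10^22 × 2.43×10^14.
P = 3.83×10^29 W.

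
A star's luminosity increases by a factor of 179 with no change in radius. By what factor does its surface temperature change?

factor ≈ 3.66

P ∝ T⁴ ⇒ T ∝ P^(1/4), so T scales by (179)^(1/4) = 3.66.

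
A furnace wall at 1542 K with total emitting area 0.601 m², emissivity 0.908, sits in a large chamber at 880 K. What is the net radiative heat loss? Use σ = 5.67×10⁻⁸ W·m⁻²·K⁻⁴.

Q ≈ 1.56×10^5 W

Q = εσA(T⁴ − T_s⁴). T⁴ − T_s⁴ = (1542)⁴ − (880)⁴ = 5.65×10^12 − 6.00×10^11 = 5.05×10^12 K⁴.
Q = 0.908 × 5.67×10⁻⁸ × 0.601 × 5.05×10^12 = 1.56×10^5 W.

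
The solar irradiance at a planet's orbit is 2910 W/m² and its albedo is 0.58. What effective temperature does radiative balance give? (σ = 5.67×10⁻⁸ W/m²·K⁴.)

T ≈ 271 K

Power absorbed = (1−a)S·πR²; power emitted = 4πR²σT⁴. Equating and cancelling πR²:
T = ((1−a)S / 4σ)^(1/4) = (1220 / (4 × 5.67×10⁻⁸))^(1/4) = (5.39×10^9)^(1/4).
T = 271 K.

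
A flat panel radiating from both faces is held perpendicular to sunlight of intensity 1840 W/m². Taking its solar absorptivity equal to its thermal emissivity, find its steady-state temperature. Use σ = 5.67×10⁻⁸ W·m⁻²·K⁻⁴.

T ≈ 357 K

Absorbed flux αS = emitted flux 2εσT⁴ per unit area; with α = ε this gives T = (S/2σ)^(1/4).
T = (1840 / (2 × 5.67×10⁻⁸))^(1/4) = (1.62×10^10)^(1/4).
T = 357 K.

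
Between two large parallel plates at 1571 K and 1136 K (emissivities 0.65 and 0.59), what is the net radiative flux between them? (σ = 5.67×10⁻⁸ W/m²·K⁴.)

For two large parallel gray plates, q = σ(T₁⁴ − T₂⁴) / (1/ε₁ + 1/ε₂ − 1).
1/ε₁ + 1/ε₂ − 1 = 1/0.65 + 1/0.59 − 1 = 2.233.
T₁⁴ − T₂⁴ = 6.09×10^12 − 1.67×10^12 = 4.43×10^12 K⁴.
q = 5.67×10⁻⁸ × 4.43×10^12 / 2.233 = 1.12×10^5 W/m².

q ≈ 1.12×10^5 W/m²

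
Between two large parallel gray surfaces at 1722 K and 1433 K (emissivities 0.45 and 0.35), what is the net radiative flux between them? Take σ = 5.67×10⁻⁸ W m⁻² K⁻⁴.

For two large parallel gray plates, q = σ(T₁⁴ − T₂⁴) / (1/ε₁ + 1/ε₂ − 1).
1/ε₁ + 1/ε₂ − 1 = 1/0.45 + 1/0.35 − 1 = 4.079.
T₁⁴ − T₂⁴ = 8.79×10^12 − 4.22×10^12 = 4.58×10^12 K⁴.
q = 5.67×10⁻⁸ × 4.58×10^12 / 4.079 = 63600 W/m².

q ≈ 63600 W/m²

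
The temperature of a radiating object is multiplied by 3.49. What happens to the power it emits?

P ∝ T⁴, so the power scales as (3.49)⁴ = 148.

factor ≈ 148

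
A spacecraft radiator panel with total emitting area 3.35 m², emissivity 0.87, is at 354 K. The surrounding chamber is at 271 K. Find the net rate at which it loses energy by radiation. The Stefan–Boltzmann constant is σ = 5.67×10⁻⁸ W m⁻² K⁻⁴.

Q ≈ 1700 W

Q = εσA(T⁴ − T_s⁴). T⁴ − T_s⁴ = (354)⁴ − (271)⁴ = 1.57×10^10 − 5.39×10^9 = 1.03×10^10 K⁴.
Q = 0.87 × 5.67×10⁻⁸ × 3.35 × 1.03×10^10 = 1700 W.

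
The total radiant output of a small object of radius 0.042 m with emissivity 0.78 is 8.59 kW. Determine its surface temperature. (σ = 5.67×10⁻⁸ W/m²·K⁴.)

A = 4πr² = 4π × (0.042)² = 0.0222 m².
From P = εσAT⁴, T = (P / εσA)^(1/4) = (8590 / (0.78 × 5.67×10⁻⁸ × 0.0222))^(1/4).
T = (8.76×10^12)^(1/4) = 1720 K.

T ≈ 1720 K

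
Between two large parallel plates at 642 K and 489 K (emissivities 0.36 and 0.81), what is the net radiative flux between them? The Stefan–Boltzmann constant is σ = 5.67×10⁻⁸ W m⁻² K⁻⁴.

q ≈ 2120 W/m²

For two large parallel gray plates, q = σ(T₁⁴ − T₂⁴) / (1/ε₁ + 1/ε₂ − 1).
1/ε₁ + 1/ε₂ − 1 = 1/0.36 + 1/0.81 − 1 = 3.012.
T₁⁴ − T₂⁴ = 1.70×10^11 − 5.72×10^10 = 1.13×10^11 K⁴.
q = 5.67×10⁻⁸ × 1.13×10^11 / 3.012 = 2120 W/m².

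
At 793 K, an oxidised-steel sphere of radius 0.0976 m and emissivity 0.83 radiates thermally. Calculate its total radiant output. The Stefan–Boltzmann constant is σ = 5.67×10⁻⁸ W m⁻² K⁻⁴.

A = 4πr² = 4π × (0.0976)² = 0.120 m².
Stefan–Boltzmann: P = εσAT⁴ = 0.83 × 5.67×10⁻⁸ × 0.120 × (793)⁴ = 0.83 × 5.67×10⁻⁸ × 0.120 × 3.95×10^11.
P = 2230 W.

P ≈ 2230 W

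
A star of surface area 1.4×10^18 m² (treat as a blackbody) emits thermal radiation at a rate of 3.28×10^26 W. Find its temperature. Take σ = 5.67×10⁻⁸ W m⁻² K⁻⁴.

From P = σAT⁴, T = (P / σA)^(1/4) = (3.28×10^26 / (5.67×10⁻⁸ × 1.40×10^18))^(1/4).
T = (4.13×10^15)^(1/4) = 8020 K.

T ≈ 8020 K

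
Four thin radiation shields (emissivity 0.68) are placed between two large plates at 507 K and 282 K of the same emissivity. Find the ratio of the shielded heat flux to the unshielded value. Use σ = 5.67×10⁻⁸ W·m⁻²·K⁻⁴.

ratio ≈ 0.200

With N identical shields there are N+1 = 5 gaps in series, each with the same radiative resistance, so the flux falls to 1/(N+1) of its unshielded value.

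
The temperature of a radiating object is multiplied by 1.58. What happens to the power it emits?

P ∝ T⁴, so the power scales as (1.58)⁴ = 6.23.

factor ≈ 6.23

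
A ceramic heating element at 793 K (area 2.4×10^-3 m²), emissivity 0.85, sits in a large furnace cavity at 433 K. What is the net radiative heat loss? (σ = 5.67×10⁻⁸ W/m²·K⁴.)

Q ≈ 41.7 W

Q = εσA(T⁴ − T_s⁴). T⁴ − T_s⁴ = (793)⁴ − (433)⁴ = 3.95×10^11 − 3.52×10^10 = 3.60×10^11 K⁴.
Q = 0.85 × 5.67×10⁻⁸ × 2.40×10^-3 × 3.60×10^11 = 41.7 W.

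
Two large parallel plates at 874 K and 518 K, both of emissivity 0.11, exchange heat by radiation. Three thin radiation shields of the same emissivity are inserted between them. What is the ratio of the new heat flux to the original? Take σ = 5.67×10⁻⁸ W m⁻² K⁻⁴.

With N identical shields there are N+1 = 4 gaps in series, each with the same radiative resistance, so the flux falls to 1/(N+1) of its unshielded value.

ratio ≈ 0.250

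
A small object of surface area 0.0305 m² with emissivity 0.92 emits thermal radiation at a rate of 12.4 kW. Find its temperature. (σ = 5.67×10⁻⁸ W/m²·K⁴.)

From P = εσAT⁴, T = (P / εσA)^(1/4) = (12400 / (0.92 × 5.67×10⁻⁸ × 0.0305))^(1/4).
T = (7.79×10^12)^(1/4) = 1670 K.

T ≈ 1670 K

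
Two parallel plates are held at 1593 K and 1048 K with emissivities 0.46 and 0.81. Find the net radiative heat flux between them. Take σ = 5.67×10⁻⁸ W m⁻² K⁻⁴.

For two large parallel gray plates, q = σ(T₁⁴ − T₂⁴) / (1/ε₁ + 1/ε₂ − 1).
1/ε₁ + 1/ε₂ − 1 = 1/0.46 + 1/0.81 − 1 = 2.408.
T₁⁴ − T₂⁴ = 6.44×10^12 − 1.21×10^12 = 5.23×10^12 K⁴.
q = 5.67×10⁻⁸ × 5.23×10^12 / 2.408 = 1.23×10^5 W/m².

q ≈ 1.23×10^5 W/m²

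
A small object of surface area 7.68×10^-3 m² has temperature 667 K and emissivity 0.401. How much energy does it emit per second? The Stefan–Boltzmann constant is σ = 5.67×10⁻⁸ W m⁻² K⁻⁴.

Stefan–Boltzmann: P = εσAT⁴ = 0.401 × 5.67×10⁻⁸ × 7.68×10^-3 × (667)⁴ = 0.401 × 5.67×10⁻⁸ × 7.68×10^-3 × 1.98×10^11.
P = 34.6 W.

P ≈ 34.6 W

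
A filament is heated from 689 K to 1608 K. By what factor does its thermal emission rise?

P ∝ T⁴, so the ratio is (1608/689)⁴ = (2.334)⁴ = 29.7.

ratio ≈ 29.7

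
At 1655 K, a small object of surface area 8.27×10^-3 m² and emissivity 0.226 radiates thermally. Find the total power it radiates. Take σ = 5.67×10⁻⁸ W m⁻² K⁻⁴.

Stefan–Boltzmann: P = εσAT⁴ = 0.226 × 5.67×10⁻⁸ × 8.27×10^-3 × (1655)⁴ = 0.226 × 5.67×10⁻⁸ × 8.27×10^-3 × 7.50×10^12.
P = 795 W.

P ≈ 795 W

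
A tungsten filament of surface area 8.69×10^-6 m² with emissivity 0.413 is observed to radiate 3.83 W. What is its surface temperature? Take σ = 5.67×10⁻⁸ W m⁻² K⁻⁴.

T ≈ 2080 K

From P = εσAT⁴, T = (P / εσA)^(1/4) = (3.83 / (0.413 × 5.67×10⁻⁸ × 8.69×10^-6))^(1/4).
T = (1.88×10^13)^(1/4) = 2080 K.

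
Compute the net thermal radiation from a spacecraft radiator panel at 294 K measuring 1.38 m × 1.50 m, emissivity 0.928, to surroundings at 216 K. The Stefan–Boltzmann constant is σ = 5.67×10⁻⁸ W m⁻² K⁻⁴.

Q ≈ 577 W

A = 1.38 × 1.50 = 2.07 m².
Q = εσA(T⁴ − T_s⁴). T⁴ − T_s⁴ = (294)⁴ − (216)⁴ = 7.47×10^9 − 2.18×10^9 = 5.29×10^9 K⁴.
Q = 0.928 × 5.67×10⁻⁸ × 2.07 × 5.29×10^9 = 577 W.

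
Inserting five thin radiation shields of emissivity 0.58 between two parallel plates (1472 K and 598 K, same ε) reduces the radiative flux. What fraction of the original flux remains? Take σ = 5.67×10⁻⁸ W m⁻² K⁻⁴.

With N identical shields there are N+1 = 6 gaps in series, each with the same radiative resistance, so the flux falls to 1/(N+1) of its unshielded value.

ratio ≈ 0.167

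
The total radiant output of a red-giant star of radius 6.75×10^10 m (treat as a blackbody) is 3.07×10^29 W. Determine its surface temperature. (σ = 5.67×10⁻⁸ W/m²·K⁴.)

T ≈ 3120 K

A = 4πr² = 4π × (6.75×10^10)² = 5.73×10^22 m².
From P = σAT⁴, T = (P / σA)^(1/4) = (3.07×10^29 / (5.67×10⁻⁸ × 5.73×10^22))^(1/4).
T = (9.46×10^13)^(1/4) = 3120 K.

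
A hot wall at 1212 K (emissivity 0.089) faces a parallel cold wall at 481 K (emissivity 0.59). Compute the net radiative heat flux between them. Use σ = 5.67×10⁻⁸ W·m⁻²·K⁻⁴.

For two large parallel gray plates, q = σ(T₁⁴ − T₂⁴) / (1/ε₁ + 1/ε₂ − 1).
1/ε₁ + 1/ε₂ − 1 = 1/0.089 + 1/0.59 − 1 = 11.93.
T₁⁴ − T₂⁴ = 2.16×10^12 − 5.35×10^10 = 2.10×10^12 K⁴.
q = 5.67×10⁻⁸ × 2.10×10^12 / 11.93 = 10000 W/m².

q ≈ 10000 W/m²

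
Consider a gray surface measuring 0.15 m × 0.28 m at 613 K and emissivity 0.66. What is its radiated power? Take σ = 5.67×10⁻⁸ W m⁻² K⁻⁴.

P ≈ 222 W

A = 0.15 × 0.28 = 0.0420 m².
Stefan–Boltzmann: P = εσAT⁴ = 0.66 × 5.67×10⁻⁸ × 0.0420 × (613)⁴ = 0.66 × 5.67×10⁻⁸ × 0.0420 × 1.41×10^11.
P = 222 W.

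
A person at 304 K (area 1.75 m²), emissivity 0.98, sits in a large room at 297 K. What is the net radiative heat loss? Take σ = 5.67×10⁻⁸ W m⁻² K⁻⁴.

Q ≈ 73.9 W

Q = εσA(T⁴ − T_s⁴). T⁴ − T_s⁴ = (304)⁴ − (297)⁴ = 8.54×10^9 − 7.78×10^9 = 7.60×10^8 K⁴.
Q = 0.98 × 5.67×10⁻⁸ × 1.75 × 7.60×10^8 = 73.9 W.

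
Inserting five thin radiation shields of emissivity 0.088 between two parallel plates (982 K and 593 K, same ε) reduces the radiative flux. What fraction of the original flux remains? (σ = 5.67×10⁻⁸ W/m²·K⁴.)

With N identical shields there are N+1 = 6 gaps in series, each with the same radiative resistance, so the flux falls to 1/(N+1) of its unshielded value.

ratio ≈ 0.167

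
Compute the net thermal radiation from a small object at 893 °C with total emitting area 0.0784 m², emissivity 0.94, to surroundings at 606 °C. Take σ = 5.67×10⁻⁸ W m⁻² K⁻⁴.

Q ≈ 5230 W

Convert: 893 °C = 1166 K; 606 °C = 879 K.
Q = εσA(T⁴ − T_s⁴). T⁴ − T_s⁴ = (1166)⁴ − (879)⁴ = 1.85×10^12 − 5.97×10^11 = 1.25×10^12 K⁴.
Q = 0.94 × 5.67×10⁻⁸ × 0.0784 × 1.25×10^12 = 5230 W.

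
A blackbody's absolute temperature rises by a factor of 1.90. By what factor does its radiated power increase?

P ∝ T⁴, so the power scales as (1.90)⁴ = 13.0.

factor ≈ 13.0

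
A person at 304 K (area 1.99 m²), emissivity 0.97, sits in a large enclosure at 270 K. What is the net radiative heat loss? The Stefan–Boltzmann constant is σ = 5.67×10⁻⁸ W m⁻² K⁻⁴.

Q = εσA(T⁴ − T_s⁴). T⁴ − T_s⁴ = (304)⁴ − (270)⁴ = 8.54×10^9 − 5.31×10^9 = 3.23×10^9 K⁴.
Q = 0.97 × 5.67×10⁻⁸ × 1.99 × 3.23×10^9 = 353 W.

Q ≈ 353 W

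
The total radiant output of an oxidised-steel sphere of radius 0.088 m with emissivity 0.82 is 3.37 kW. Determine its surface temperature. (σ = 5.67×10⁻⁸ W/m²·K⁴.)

T ≈ 929 K

A = 4πr² = 4π × (0.088)² = 0.0973 m².
From P = εσAT⁴, T = (P / εσA)^(1/4) = (3370 / (0.82 × 5.67×10⁻⁸ × 0.0973))^(1/4).
T = (7.45×10^11)^(1/4) = 929 K.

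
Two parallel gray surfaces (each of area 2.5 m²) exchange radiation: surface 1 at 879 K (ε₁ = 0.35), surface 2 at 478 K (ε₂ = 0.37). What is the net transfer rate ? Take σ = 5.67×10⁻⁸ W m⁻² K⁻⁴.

Q ≈ 16900 W

For two large parallel gray plates, q = σ(T₁⁴ − T₂⁴) / (1/ε₁ + 1/ε₂ − 1).
1/ε₁ + 1/ε₂ − 1 = 1/0.35 + 1/0.37 − 1 = 4.560.
T₁⁴ − T₂⁴ = 5.97×10^11 − 5.22×10^10 = 5.45×10^11 K⁴.
q = 5.67×10⁻⁸ × 5.45×10^11 / 4.560 = 6770 W/m².
Q = q·A = 6770 × 2.5 = 16900 W.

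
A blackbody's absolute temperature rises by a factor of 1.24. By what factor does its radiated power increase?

P ∝ T⁴, so the power scales as (1.24)⁴ = 2.36.

factor ≈ 2.36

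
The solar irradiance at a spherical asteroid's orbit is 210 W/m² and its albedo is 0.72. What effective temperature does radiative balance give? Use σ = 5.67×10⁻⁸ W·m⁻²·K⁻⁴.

T ≈ 127 K

Power absorbed = (1−a)S·πR²; power emitted = 4πR²σT⁴. Equating and cancelling πR²:
T = ((1−a)S / 4σ)^(1/4) = (58.8 / (4 × 5.67×10⁻⁸))^(1/4) = (2.59×10^8)^(1/4).
T = 127 K.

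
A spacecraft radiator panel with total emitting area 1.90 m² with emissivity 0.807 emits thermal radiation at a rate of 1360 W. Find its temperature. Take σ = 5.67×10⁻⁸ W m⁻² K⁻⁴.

T ≈ 354 K

From P = εσAT⁴, T = (P / εσA)^(1/4) = (1360 / (0.807 × 5.67×10⁻⁸ × 1.90))^(1/4).
T = (1.56×10^10)^(1/4) = 354 K.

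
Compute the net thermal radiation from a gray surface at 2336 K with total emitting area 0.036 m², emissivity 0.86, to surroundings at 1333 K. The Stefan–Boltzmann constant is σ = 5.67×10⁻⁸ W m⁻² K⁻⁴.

Q ≈ 46700 W

Q = εσA(T⁴ − T_s⁴). T⁴ − T_s⁴ = (2336)⁴ − (1333)⁴ = 2.98×10^13 − 3.16×10^12 = 2.66×10^13 K⁴.
Q = 0.86 × 5.67×10⁻⁸ × 0.0360 × 2.66×10^13 = 46700 W.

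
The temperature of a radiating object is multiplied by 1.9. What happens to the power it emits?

factor ≈ 13.0

P ∝ T⁴, so the power scales as (1.9)⁴ = 13.0.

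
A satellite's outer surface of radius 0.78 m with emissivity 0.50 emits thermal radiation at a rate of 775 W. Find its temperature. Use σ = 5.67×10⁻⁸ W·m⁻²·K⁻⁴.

A = 4πr² = 4π × (0.78)² = 7.65 m².
From P = εσAT⁴, T = (P / εσA)^(1/4) = (775 / (0.50 × 5.67×10⁻⁸ × 7.65))^(1/4).
T = (3.58×10^9)^(1/4) = 245 K.

T ≈ 245 K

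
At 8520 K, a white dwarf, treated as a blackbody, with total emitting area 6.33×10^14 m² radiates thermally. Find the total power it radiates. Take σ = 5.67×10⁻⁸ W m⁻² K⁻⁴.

P ≈ 1.89×10^23 W

P = σAT⁴ = 5.67×10⁻⁸ × 6.33×10^14 × (8520)⁴ = 5.67×10⁻⁸ × 6.33×10^14 × 5.27×10^15.
P = 1.89×10^23 W.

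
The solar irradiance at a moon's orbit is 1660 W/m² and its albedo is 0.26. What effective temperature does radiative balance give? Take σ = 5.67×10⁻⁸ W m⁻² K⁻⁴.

Power absorbed = (1−a)S·πR²; power emitted = 4πR²σT⁴. Equating and cancelling πR²:
T = ((1−a)S / 4σ)^(1/4) = (1230 / (4 × 5.67×10⁻⁸))^(1/4) = (5.42×10^9)^(1/4).
T = 271 K.

T ≈ 271 K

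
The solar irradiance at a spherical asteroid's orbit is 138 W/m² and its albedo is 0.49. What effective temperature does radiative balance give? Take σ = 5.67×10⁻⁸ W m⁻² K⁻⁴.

Power absorbed = (1−a)S·πR²; power emitted = 4πR²σT⁴. Equating and cancelling πR²:
T = ((1−a)S / 4σ)^(1/4) = (70.4 / (4 × 5.67×10⁻⁸))^(1/4) = (3.10×10^8)^(1/4).
T = 133 K.

T ≈ 133 K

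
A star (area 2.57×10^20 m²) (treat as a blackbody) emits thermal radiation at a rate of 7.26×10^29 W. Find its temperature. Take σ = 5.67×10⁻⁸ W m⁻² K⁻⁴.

From P = σAT⁴, T = (P / σA)^(1/4) = (7.26×10^29 / (5.67×10⁻⁸ × 2.57×10^20))^(1/4).
T = (4.98×10^16)^(1/4) = 14900 K.

T ≈ 14900 K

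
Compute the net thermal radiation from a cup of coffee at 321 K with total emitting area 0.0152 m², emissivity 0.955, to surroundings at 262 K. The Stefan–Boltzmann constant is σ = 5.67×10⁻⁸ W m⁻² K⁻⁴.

Q = εσA(T⁴ − T_s⁴). T⁴ − T_s⁴ = (321)⁴ − (262)⁴ = 1.06×10^10 − 4.71×10^9 = 5.91×10^9 K⁴.
Q = 0.955 × 5.67×10⁻⁸ × 0.0152 × 5.91×10^9 = 4.86 W.

Q ≈ 4.86 W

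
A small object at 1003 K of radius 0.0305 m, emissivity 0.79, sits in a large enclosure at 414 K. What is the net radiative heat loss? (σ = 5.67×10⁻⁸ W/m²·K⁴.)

A = 4πr² = 4π × (0.0305)² = 0.0117 m².
Q = εσA(T⁴ − T_s⁴). T⁴ − T_s⁴ = (1003)⁴ − (414)⁴ = 1.01×10^12 − 2.94×10^10 = 9.83×10^11 K⁴.
Q = 0.79 × 5.67×10⁻⁸ × 0.0117 × 9.83×10^11 = 515 W.

Q ≈ 515 W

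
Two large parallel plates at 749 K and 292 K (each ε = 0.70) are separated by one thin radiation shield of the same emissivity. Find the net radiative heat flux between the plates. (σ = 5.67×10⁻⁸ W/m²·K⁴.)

Each of the 2 gaps contributes resistance (2/ε − 1) = 2/0.70 − 1 = 1.857; total = 3.714.
q = σ(T₁⁴ − T₂⁴) / 3.714 = 5.67×10⁻⁸ × 3.07×10^11 / 3.714 = 4690 W/m².

q ≈ 4690 W/m²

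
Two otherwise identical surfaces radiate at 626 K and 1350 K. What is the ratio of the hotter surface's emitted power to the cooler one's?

P ∝ T⁴, so the ratio is (1350/626)⁴ = (2.157)⁴ = 21.6.

ratio ≈ 21.6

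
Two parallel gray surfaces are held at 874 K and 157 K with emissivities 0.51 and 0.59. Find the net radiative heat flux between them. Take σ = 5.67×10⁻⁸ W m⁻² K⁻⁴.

q ≈ 12400 W/m²

For two large parallel gray plates, q = σ(T₁⁴ − T₂⁴) / (1/ε₁ + 1/ε₂ − 1).
1/ε₁ + 1/ε₂ − 1 = 1/0.51 + 1/0.59 − 1 = 2.656.
T₁⁴ − T₂⁴ = 5.84×10^11 − 6.08×10^8 = 5.83×10^11 K⁴.
q = 5.67×10⁻⁸ × 5.83×10^11 / 2.656 = 12400 W/m².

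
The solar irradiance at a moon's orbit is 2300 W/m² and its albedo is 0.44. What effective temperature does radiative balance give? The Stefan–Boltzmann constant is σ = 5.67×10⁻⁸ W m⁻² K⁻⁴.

Power absorbed = (1−a)S·πR²; power emitted = 4πR²σT⁴. Equating and cancelling πR²:
T = ((1−a)S / 4σ)^(1/4) = (1290 / (4 × 5.67×10⁻⁸))^(1/4) = (5.68×10^9)^(1/4).
T = 275 K.

T ≈ 275 K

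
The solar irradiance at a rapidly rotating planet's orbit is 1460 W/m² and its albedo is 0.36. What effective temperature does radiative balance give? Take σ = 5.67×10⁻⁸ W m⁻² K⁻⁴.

Power absorbed = (1−a)S·πR²; power emitted = 4πR²σT⁴. Equating and cancelling πR²:
T = ((1−a)S / 4σ)^(1/4) = (934 / (4 × 5.67×10⁻⁸))^(1/4) = (4.12×10^9)^(1/4).
T = 253 K.

T ≈ 253 K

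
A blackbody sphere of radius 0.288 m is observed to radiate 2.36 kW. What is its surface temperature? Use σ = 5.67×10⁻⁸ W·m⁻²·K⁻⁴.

T ≈ 447 K

A = 4πr² = 4π × (0.288)² = 1.04 m².
From P = σAT⁴, T = (P / σA)^(1/4) = (2360 / (5.67×10⁻⁸ × 1.04))^(1/4).
T = (3.99×10^10)^(1/4) = 447 K.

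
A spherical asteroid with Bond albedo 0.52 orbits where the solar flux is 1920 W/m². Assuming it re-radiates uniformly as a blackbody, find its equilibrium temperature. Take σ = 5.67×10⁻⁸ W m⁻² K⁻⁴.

T ≈ 252 K

Power absorbed = (1−a)S·πR²; power emitted = 4πR²σT⁴. Equating and cancelling πR²:
T = ((1−a)S / 4σ)^(1/4) = (922 / (4 × 5.67×10⁻⁸))^(1/4) = (4.06×10^9)^(1/4).
T = 252 K.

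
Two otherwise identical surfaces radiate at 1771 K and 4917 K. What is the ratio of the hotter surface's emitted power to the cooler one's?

ratio ≈ 59.4

P ∝ T⁴, so the ratio is (4917/1771)⁴ = (2.776)⁴ = 59.4.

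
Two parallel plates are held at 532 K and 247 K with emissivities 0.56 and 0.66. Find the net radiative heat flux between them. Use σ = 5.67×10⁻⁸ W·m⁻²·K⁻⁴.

For two large parallel gray plates, q = σ(T₁⁴ − T₂⁴) / (1/ε₁ + 1/ε₂ − 1).
1/ε₁ + 1/ε₂ − 1 = 1/0.56 + 1/0.66 − 1 = 2.301.
T₁⁴ − T₂⁴ = 8.01×10^10 − 3.72×10^9 = 7.64×10^10 K⁴.
q = 5.67×10⁻⁸ × 7.64×10^10 / 2.301 = 1880 W/m².

q ≈ 1880 W/m²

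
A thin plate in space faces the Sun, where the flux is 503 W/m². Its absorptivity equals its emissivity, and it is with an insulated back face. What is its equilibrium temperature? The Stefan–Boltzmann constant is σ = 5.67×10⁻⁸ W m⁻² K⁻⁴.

T ≈ 307 K

Absorbed flux αS = emitted flux εσT⁴ (one radiating face); with α = ε, T = (S/σ)^(1/4).
T = (503 / 5.67×10⁻⁸)^(1/4) = (8.87×10^9)^(1/4).
T = 307 K.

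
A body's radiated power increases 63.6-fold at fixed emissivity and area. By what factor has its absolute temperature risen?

P ∝ T⁴ ⇒ T ∝ P^(1/4), so T scales by (63.6)^(1/4) = 2.82.

factor ≈ 2.82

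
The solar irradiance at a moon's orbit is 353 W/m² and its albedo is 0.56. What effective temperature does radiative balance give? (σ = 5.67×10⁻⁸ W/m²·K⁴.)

T ≈ 162 K

Power absorbed = (1−a)S·πR²; power emitted = 4πR²σT⁴. Equating and cancelling πR²:
T = ((1−a)S / 4σ)^(1/4) = (155 / (4 × 5.67×10⁻⁸))^(1/4) = (6.85×10^8)^(1/4).
T = 162 K.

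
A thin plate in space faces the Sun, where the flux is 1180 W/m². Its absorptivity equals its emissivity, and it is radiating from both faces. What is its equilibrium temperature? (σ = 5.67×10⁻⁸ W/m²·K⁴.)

T ≈ 319 K

Absorbed flux αS = emitted flux 2εσT⁴ per unit area; with α = ε this gives T = (S/2σ)^(1/4).
T = (1180 / (2 × 5.67×10⁻⁸))^(1/4) = (1.04×10^10)^(1/4).
T = 319 K.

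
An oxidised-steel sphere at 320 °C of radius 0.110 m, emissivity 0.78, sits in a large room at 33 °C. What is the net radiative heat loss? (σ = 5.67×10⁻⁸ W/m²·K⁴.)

Q ≈ 773 W

A = 4πr² = 4π × (0.110)² = 0.152 m².
Convert: 320 °C = 593 K; 33 °C = 306 K.
Q = εσA(T⁴ − T_s⁴). T⁴ − T_s⁴ = (593)⁴ − (306)⁴ = 1.24×10^11 − 8.77×10^9 = 1.15×10^11 K⁴.
Q = 0.78 × 5.67×10⁻⁸ × 0.152 × 1.15×10^11 = 773 W.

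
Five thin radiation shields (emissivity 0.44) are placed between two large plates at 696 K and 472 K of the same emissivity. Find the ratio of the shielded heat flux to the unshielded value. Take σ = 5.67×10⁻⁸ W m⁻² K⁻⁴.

With N identical shields there are N+1 = 6 gaps in series, each with the same radiative resistance, so the flux falls to 1/(N+1) of its unshielded value.

ratio ≈ 0.167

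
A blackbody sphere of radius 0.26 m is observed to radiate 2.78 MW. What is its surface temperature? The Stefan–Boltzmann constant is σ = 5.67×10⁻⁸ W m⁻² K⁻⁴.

T ≈ 2760 K

A = 4πr² = 4π × (0.26)² = 0.849 m².
From P = σAT⁴, T = (P / σA)^(1/4) = (2.78×10^6 / (5.67×10⁻⁸ × 0.849))^(1/4).
T = (5.77×10^13)^(1/4) = 2760 K.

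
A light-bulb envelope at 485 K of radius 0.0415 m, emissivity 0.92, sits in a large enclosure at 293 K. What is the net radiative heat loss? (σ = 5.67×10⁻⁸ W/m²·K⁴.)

Q ≈ 54.1 W

A = 4πr² = 4π × (0.0415)² = 0.0216 m².
Q = εσA(T⁴ − T_s⁴). T⁴ − T_s⁴ = (485)⁴ − (293)⁴ = 5.53×10^10 − 7.37×10^9 = 4.80×10^10 K⁴.
Q = 0.92 × 5.67×10⁻⁸ × 0.0216 × 4.80×10^10 = 54.1 W.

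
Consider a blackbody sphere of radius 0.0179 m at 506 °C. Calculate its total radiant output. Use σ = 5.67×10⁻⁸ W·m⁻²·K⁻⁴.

A = 4πr² = 4π × (0.0179)² = 4.03×10^-3 m².
506 °C = 779 K.
P = σAT⁴ = 5.67×10⁻⁸ × 4.03×10^-3 × (779)⁴ = 5.67×10⁻⁸ × 4.03×10^-3 × 3.68×10^11.
P = 84.1 W.

P ≈ 84.1 W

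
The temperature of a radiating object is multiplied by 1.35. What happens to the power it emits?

P ∝ T⁴, so the power scales as (1.35)⁴ = 3.32.

factor ≈ 3.32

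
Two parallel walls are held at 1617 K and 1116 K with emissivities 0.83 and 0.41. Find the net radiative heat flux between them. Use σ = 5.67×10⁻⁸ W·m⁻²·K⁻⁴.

For two large parallel gray plates, q = σ(T₁⁴ − T₂⁴) / (1/ε₁ + 1/ε₂ − 1).
1/ε₁ + 1/ε₂ − 1 = 1/0.83 + 1/0.41 − 1 = 2.644.
T₁⁴ − T₂⁴ = 6.84×10^12 − 1.55×10^12 = 5.29×10^12 K⁴.
q = 5.67×10⁻⁸ × 5.29×10^12 / 2.644 = 1.13×10^5 W/m².

q ≈ 1.13×10^5 W/m²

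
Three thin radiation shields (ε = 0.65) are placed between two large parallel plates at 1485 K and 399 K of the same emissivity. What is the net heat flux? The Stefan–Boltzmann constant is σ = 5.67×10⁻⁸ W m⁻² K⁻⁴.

Each of the 4 gaps contributes resistance (2/ε − 1) = 2/0.65 − 1 = 2.077; total = 8.308.
q = σ(T₁⁴ − T₂⁴) / 8.308 = 5.67×10⁻⁸ × 4.84×10^12 / 8.308 = 33000 W/m².

q ≈ 33000 W/m²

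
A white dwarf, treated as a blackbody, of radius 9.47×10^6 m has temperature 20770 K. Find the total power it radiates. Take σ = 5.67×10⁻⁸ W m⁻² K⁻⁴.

A = 4πr² = 4π × (9.47×10^6)² = 1.13×10^15 m².
P = σAT⁴ = 5.67×10⁻⁸ × 1.13×10^15 × (20770)⁴ = 5.67×10⁻⁸ × 1.13×10^15 × 1.86×10^17.
P = 1.19×10^25 W.

P ≈ 1.19×10^25 W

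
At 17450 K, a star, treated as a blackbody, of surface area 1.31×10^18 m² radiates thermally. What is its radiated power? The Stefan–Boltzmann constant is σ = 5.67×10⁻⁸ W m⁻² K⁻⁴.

P ≈ 6.89×10^27 W

P = σAT⁴ = 5.67×10⁻⁸ × 1.31×10^18 × (17450)⁴ = 5.67×10⁻⁸ × 1.31×10^18 × 9.27×10^16.
P = 6.89×10^27 W.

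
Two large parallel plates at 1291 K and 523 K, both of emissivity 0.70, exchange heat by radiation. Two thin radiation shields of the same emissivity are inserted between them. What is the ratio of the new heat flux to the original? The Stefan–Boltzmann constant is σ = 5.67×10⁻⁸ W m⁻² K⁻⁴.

ratio ≈ 0.333

With N identical shields there are N+1 = 3 gaps in series, each with the same radiative resistance, so the flux falls to 1/(N+1) of its unshielded value.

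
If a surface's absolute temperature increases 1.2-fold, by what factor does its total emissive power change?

factor ≈ 2.07

P ∝ T⁴, so the power scales as (1.2)⁴ = 2.07.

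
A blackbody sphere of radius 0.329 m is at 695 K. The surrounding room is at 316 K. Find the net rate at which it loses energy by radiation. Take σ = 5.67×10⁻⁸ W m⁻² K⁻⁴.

Q ≈ 17200 W

A = 4πr² = 4π × (0.329)² = 1.36 m².
Q = σA(T⁴ − T_s⁴). T⁴ − T_s⁴ = (695)⁴ − (316)⁴ = 2.33×10^11 − 9.97×10^9 = 2.23×10^11 K⁴.
Q = 5.67×10⁻⁸ × 1.36 × 2.23×10^11 = 17200 W.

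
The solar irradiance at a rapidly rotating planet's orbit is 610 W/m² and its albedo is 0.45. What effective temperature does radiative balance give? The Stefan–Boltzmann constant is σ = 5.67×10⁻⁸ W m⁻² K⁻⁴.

T ≈ 196 K

Power absorbed = (1−a)S·πR²; power emitted = 4πR²σT⁴. Equating and cancelling πR²:
T = ((1−a)S / 4σ)^(1/4) = (336 / (4 × 5.67×10⁻⁸))^(1/4) = (1.48×10^9)^(1/4).
T = 196 K.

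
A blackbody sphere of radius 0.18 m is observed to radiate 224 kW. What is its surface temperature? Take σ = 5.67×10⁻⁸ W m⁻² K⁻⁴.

T ≈ 1760 K

A = 4πr² = 4π × (0.18)² = 0.407 m².
From P = σAT⁴, T = (P / σA)^(1/4) = (2.24×10^5 / (5.67×10⁻⁸ × 0.407))^(1/4).
T = (9.70×10^12)^(1/4) = 1760 K.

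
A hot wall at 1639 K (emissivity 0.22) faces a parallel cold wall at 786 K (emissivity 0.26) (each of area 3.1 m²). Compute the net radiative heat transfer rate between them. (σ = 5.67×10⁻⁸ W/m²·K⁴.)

For two large parallel gray plates, q = σ(T₁⁴ − T₂⁴) / (1/ε₁ + 1/ε₂ − 1).
1/ε₁ + 1/ε₂ − 1 = 1/0.22 + 1/0.26 − 1 = 7.392.
T₁⁴ − T₂⁴ = 7.22×10^12 − 3.82×10^11 = 6.83×10^12 K⁴.
q = 5.67×10⁻⁸ × 6.83×10^12 / 7.392 = 52400 W/m².
Q = q·A = 52400 × 3.1 = 1.63×10^5 W.

Q ≈ 1.63×10^5 W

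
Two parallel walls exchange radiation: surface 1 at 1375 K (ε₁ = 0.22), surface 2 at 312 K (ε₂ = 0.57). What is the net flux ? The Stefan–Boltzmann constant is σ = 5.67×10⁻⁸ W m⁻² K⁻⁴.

For two large parallel gray plates, q = σ(T₁⁴ − T₂⁴) / (1/ε₁ + 1/ε₂ − 1).
1/ε₁ + 1/ε₂ − 1 = 1/0.22 + 1/0.57 − 1 = 5.300.
T₁⁴ − T₂⁴ = 3.57×10^12 − 9.48×10^9 = 3.56×10^12 K⁴.
q = 5.67×10⁻⁸ × 3.56×10^12 / 5.300 = 38100 W/m².

q ≈ 38100 W/m²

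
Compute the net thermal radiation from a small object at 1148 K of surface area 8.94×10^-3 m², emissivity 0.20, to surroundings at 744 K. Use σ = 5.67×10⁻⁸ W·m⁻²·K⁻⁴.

Q = εσA(T⁴ − T_s⁴). T⁴ − T_s⁴ = (1148)⁴ − (744)⁴ = 1.74×10^12 − 3.06×10^11 = 1.43×10^12 K⁴.
Q = 0.20 × 5.67×10⁻⁸ × 8.94×10^-3 × 1.43×10^12 = 145 W.

Q ≈ 145 W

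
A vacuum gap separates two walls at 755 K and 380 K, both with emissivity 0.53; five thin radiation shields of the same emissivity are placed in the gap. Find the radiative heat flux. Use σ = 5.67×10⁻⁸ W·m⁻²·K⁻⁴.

q ≈ 1040 W/m²

Each of the 6 gaps contributes resistance (2/ε − 1) = 2/0.53 − 1 = 2.774; total = 16.64.
q = σ(T₁⁴ − T₂⁴) / 16.64 = 5.67×10⁻⁸ × 3.04×10^11 / 16.64 = 1040 W/m².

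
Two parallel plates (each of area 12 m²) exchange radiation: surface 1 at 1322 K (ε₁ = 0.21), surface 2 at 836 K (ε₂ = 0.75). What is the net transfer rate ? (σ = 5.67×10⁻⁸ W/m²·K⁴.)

Q ≈ 3.43×10^5 W

For two large parallel gray plates, q = σ(T₁⁴ − T₂⁴) / (1/ε₁ + 1/ε₂ − 1).
1/ε₁ + 1/ε₂ − 1 = 1/0.21 + 1/0.75 − 1 = 5.095.
T₁⁴ − T₂⁴ = 3.05×10^12 − 4.88×10^11 = 2.57×10^12 K⁴.
q = 5.67×10⁻⁸ × 2.57×10^12 / 5.095 = 28600 W/m².
Q = q·A = 28600 × 12 = 3.43×10^5 W.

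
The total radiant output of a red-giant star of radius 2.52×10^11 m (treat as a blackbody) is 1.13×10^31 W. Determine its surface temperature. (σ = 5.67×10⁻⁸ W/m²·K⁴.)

A = 4πr² = 4π × (2.52×10^11)² = 7.98×10^23 m².
From P = σAT⁴, T = (P / σA)^(1/4) = (1.13×10^31 / (5.67×10⁻⁸ × 7.98×10^23))^(1/4).
T = (2.50×10^14)^(1/4) = 3980 K.

T ≈ 3980 K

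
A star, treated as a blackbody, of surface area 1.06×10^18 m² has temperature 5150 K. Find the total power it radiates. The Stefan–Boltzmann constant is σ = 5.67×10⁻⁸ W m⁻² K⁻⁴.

P = σAT⁴ = 5.67×10⁻⁸ × 1.06×10^18 × (5150)⁴ = 5.67×10⁻⁸ × 1.06×10^18 × 7.03×10^14.
P = 4.23×10^25 W.

P ≈ 4.23×10^25 W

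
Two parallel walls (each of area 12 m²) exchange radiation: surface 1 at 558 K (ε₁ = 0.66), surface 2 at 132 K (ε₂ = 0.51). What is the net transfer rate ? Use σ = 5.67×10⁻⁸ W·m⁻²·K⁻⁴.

For two large parallel gray plates, q = σ(T₁⁴ − T₂⁴) / (1/ε₁ + 1/ε₂ − 1).
1/ε₁ + 1/ε₂ − 1 = 1/0.66 + 1/0.51 − 1 = 2.476.
T₁⁴ − T₂⁴ = 9.69×10^10 − 3.04×10^8 = 9.66×10^10 K⁴.
q = 5.67×10⁻⁸ × 9.66×10^10 / 2.476 = 2210 W/m².
Q = q·A = 2210 × 12 = 26600 W.

Q ≈ 26600 W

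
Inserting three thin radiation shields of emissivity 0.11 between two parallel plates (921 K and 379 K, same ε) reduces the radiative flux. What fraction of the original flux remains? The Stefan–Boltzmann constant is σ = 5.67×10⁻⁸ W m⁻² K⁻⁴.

With N identical shields there are N+1 = 4 gaps in series, each with the same radiative resistance, so the flux falls to 1/(N+1) of its unshielded value.

ratio ≈ 0.250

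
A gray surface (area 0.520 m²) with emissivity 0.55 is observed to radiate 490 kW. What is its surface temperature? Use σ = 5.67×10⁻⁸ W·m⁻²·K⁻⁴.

From P = εσAT⁴, T = (P / εσA)^(1/4) = (4.90×10^5 / (0.55 × 5.67×10⁻⁸ × 0.520))^(1/4).
T = (3.02×10^13)^(1/4) = 2340 K.

T ≈ 2340 K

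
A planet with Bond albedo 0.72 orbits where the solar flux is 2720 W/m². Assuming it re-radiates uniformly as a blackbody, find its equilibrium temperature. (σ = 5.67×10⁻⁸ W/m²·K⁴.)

T ≈ 241 K

Power absorbed = (1−a)S·πR²; power emitted = 4πR²σT⁴. Equating and cancelling πR²:
T = ((1−a)S / 4σ)^(1/4) = (762 / (4 × 5.67×10⁻⁸))^(1/4) = (3.36×10^9)^(1/4).
T = 241 K.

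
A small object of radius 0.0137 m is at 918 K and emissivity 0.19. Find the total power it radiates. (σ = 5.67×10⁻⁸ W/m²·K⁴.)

P ≈ 18.0 W

A = 4πr² = 4π × (0.0137)² = 2.36×10^-3 m².
P = εσAT⁴ = 0.19 × 5.67×10⁻⁸ × 2.36×10^-3 × (918)⁴ = 0.19 × 5.67×10⁻⁸ × 2.36×10^-3 × 7.10×10^11.
P = 18.0 W.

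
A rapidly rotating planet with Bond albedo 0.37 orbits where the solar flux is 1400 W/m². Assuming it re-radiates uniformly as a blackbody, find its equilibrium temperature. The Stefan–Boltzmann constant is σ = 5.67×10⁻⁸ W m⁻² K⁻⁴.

Power absorbed = (1−a)S·πR²; power emitted = 4πR²σT⁴. Equating and cancelling πR²:
T = ((1−a)S / 4σ)^(1/4) = (882 / (4 × 5.67×10⁻⁸))^(1/4) = (3.89×10^9)^(1/4).
T = 250 K.

T ≈ 250 K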